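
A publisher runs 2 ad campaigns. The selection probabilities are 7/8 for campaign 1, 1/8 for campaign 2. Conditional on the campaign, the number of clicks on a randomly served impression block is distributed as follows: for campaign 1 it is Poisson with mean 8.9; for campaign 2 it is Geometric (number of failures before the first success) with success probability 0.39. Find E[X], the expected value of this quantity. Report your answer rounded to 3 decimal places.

Component means — 1: 8.9; 2: 1.5641.
E[X] = 0.875·8.9 + 0.125·1.5641 = 7.98301.

7.983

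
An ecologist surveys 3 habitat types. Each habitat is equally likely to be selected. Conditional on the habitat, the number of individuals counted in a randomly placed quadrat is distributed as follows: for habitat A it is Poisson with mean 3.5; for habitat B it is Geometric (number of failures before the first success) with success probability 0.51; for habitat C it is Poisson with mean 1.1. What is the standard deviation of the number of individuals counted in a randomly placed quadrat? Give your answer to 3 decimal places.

1.876

Per component, A: μ=3.5, E[X²]=15.75; B: μ=0.960784, E[X²]=2.807; C: μ=1.1, E[X²]=2.31.
E[X] = 0.333333·3.5 + 0.333333·0.960784 + 0.333333·1.1 = 1.85359.
E[X²] = 0.333333·15.75 + 0.333333·2.807 + 0.333333·2.31 = 6.95567.
Var(X) = E[X²] − (E[X])² = 6.95567 − 3.43581 = 3.51985.
SD(X) = √3.51985 = 1.87613.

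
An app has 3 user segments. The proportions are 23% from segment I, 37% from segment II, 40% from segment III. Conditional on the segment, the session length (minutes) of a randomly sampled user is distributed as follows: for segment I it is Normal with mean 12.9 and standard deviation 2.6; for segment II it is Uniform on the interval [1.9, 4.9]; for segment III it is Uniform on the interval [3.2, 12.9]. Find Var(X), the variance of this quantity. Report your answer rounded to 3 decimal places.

18.013

Per component, I: μ=12.9, E[X²]=173.17; II: μ=3.4, E[X²]=12.31; III: μ=8.05, E[X²]=72.6433.
E[X] = 0.23·12.9 + 0.37·3.4 + 0.4·8.05 = 7.445.
E[X²] = 0.23·173.17 + 0.37·12.31 + 0.4·72.6433 = 73.4411.
Var(X) = E[X²] − (E[X])² = 73.4411 − 55.428 = 18.0131.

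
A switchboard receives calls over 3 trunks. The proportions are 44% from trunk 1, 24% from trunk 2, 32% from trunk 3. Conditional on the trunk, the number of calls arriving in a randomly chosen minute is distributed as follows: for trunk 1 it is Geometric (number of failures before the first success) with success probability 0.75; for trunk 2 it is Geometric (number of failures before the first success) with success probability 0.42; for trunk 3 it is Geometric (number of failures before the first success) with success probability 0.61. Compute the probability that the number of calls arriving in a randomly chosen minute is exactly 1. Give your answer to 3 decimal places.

0.217

Conditional on each trunk, P(X = 1): 1: 0.1875; 2: 0.2436; 3: 0.2379.
By total probability, P(X = 1) = 0.44·0.1875 + 0.24·0.2436 + 0.32·0.2379 = 0.217092.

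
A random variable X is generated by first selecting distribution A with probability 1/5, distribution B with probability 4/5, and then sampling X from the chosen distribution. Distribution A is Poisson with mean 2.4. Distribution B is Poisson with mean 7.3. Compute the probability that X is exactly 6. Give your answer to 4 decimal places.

Conditional on each component, P(X = 6): A: 0.0240784; B: 0.141989.
By total probability, P(X = 6) = 0.2·0.0240784 + 0.8·0.141989 = 0.118407.

0.1184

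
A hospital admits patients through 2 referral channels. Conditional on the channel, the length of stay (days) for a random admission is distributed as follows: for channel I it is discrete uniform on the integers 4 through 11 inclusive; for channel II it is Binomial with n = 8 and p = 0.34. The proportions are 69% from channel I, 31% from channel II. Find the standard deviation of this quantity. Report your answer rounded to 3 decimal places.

Per component, I: μ=7.5, E[X²]=61.5; II: μ=2.72, E[X²]=9.1936.
E[X] = 0.69·7.5 + 0.31·2.72 = 6.0182.
E[X²] = 0.69·61.5 + 0.31·9.1936 = 45.285.
Var(X) = E[X²] − (E[X])² = 45.285 − 36.2187 = 9.06628.
SD(X) = √9.06628 = 3.01103.

3.011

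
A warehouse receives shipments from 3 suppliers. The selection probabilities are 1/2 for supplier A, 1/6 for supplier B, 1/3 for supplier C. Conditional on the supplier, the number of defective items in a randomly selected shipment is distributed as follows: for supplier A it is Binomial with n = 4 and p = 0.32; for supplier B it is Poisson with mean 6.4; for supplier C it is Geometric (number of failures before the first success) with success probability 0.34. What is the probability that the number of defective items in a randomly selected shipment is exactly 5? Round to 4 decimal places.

0.0390

Conditional on each supplier, P(X = 5): A: 0; B: 0.148674; C: 0.0425793.
By total probability, P(X = 5) = 0.5·0 + 0.166667·0.148674 + 0.333333·0.0425793 = 0.038972.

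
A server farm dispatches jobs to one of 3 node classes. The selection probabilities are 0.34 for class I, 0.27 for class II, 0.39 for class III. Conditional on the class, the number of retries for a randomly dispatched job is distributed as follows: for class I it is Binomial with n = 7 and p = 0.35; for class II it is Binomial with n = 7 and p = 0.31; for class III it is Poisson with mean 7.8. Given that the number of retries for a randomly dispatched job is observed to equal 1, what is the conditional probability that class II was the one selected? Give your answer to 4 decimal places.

Likelihoods P(X=1 | ·): I: 0.184776; II: 0.234182; III: 0.00319593.
Posterior ∝ prior × likelihood. Numerator for II: 0.27·0.234182 = 0.0632293.
Normalizing constant: 0.34·0.184776 + 0.27·0.234182 + 0.39·0.00319593 = 0.1273.
P(II | observation) = 0.0632293 / 0.1273 = 0.496696.

0.4967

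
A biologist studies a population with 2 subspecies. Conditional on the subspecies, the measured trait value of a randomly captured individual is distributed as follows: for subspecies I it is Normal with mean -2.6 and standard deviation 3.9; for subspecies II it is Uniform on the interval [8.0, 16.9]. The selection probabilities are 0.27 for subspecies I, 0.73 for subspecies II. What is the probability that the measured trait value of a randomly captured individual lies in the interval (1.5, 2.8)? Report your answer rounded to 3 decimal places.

Conditional on each subspecies, P(1.5 < X < 2.8): I: 0.0634795; II: 0.
By total probability, P(1.5 < X < 2.8) = 0.27·0.0634795 + 0.73·0 = 0.0171395.

0.017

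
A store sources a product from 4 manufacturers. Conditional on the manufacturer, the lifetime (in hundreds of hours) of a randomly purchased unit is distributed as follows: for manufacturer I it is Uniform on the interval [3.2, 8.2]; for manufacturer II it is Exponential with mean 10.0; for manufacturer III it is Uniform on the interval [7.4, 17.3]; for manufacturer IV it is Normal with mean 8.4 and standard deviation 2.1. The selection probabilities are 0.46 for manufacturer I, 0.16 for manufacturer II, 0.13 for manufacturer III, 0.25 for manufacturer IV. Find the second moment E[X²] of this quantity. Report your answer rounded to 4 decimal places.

87.5359

For each component E[X²] = Var + (mean)², giving I: 34.5733; II: 200; III: 160.69; IV: 74.97.
Overall E[X²] = 0.46·34.5733 + 0.16·200 + 0.13·160.69 + 0.25·74.97 = 87.5359.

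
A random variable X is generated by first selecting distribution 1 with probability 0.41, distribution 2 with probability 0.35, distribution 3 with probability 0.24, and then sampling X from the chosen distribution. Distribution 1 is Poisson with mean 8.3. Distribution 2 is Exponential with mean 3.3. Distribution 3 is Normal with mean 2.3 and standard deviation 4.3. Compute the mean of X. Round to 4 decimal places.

Component means — 1: 8.3; 2: 3.3; 3: 2.3.
E[X] = 0.41·8.3 + 0.35·3.3 + 0.24·2.3 = 5.11.

5.1100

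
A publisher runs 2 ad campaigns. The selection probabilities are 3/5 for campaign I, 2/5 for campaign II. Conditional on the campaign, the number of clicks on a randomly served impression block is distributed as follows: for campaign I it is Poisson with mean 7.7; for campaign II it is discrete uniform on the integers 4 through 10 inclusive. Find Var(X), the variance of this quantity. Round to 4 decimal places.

Per component, I: μ=7.7, E[X²]=66.99; II: μ=7, E[X²]=53.
E[X] = 0.6·7.7 + 0.4·7 = 7.42.
E[X²] = 0.6·66.99 + 0.4·53 = 61.394.
Var(X) = E[X²] − (E[X])² = 61.394 − 55.0564 = 6.3376.

6.3376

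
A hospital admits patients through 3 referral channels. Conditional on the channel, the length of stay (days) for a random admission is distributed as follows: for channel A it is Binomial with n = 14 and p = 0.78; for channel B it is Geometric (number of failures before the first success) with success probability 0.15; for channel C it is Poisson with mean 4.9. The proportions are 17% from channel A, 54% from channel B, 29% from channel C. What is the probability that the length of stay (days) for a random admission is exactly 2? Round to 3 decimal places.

Conditional on each channel, P(X = 2): A: 7.1171e-07; B: 0.108375; C: 0.0893962.
By total probability, P(X = 2) = 0.17·7.1171e-07 + 0.54·0.108375 + 0.29·0.0893962 = 0.0844475.

0.084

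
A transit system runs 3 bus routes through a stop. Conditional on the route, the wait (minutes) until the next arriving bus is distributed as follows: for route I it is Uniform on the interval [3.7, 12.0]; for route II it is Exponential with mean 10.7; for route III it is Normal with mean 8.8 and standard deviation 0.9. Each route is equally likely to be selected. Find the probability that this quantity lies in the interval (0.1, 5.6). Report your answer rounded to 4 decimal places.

0.2091

Conditional on each route, P(0.1 < X < 5.6): I: 0.228916; II: 0.398174; III: 0.000188591.
By total probability, P(0.1 < X < 5.6) = 0.333333·0.228916 + 0.333333·0.398174 + 0.333333·0.000188591 = 0.209093.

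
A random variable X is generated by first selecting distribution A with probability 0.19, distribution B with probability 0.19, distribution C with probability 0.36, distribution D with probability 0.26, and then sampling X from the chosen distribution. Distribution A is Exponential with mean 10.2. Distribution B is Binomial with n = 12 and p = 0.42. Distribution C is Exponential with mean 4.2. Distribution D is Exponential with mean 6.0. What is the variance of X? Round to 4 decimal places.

40.7255

Per component, A: μ=10.2, E[X²]=208.08; B: μ=5.04, E[X²]=28.3248; C: μ=4.2, E[X²]=35.28; D: μ=6, E[X²]=72.
E[X] = 0.19·10.2 + 0.19·5.04 + 0.36·4.2 + 0.26·6 = 5.9676.
E[X²] = 0.19·208.08 + 0.19·28.3248 + 0.36·35.28 + 0.26·72 = 76.3377.
Var(X) = E[X²] − (E[X])² = 76.3377 − 35.6122 = 40.7255.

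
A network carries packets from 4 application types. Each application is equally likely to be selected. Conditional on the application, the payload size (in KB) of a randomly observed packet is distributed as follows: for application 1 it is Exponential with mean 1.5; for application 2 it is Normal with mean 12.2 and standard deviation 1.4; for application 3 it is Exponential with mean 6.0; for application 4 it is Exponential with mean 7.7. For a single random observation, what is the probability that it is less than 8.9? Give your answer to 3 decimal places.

Conditional on each application, P(X < 8.9): 1: 0.99735; 2: 0.00920808; 3: 0.77312; 4: 0.685208.
By total probability, P(X < 8.9) = 0.25·0.99735 + 0.25·0.00920808 + 0.25·0.77312 + 0.25·0.685208 = 0.616222.

0.616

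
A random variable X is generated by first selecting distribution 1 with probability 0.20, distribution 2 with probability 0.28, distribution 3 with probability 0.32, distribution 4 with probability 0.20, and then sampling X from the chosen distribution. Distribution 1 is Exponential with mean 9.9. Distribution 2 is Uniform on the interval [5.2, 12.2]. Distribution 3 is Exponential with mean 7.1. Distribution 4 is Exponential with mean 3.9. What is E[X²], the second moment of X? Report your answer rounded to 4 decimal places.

For each component E[X²] = Var + (mean)², giving 1: 196.02; 2: 79.7733; 3: 100.82; 4: 30.42.
Overall E[X²] = 0.2·196.02 + 0.28·79.7733 + 0.32·100.82 + 0.2·30.42 = 99.8869.

99.8869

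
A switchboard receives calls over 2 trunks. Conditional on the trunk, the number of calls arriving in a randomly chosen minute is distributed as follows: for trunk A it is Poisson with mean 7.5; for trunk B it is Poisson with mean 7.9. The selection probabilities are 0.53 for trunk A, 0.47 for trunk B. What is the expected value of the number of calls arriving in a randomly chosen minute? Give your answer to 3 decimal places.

7.688

Component means — A: 7.5; B: 7.9.
E[X] = 0.53·7.5 + 0.47·7.9 = 7.688.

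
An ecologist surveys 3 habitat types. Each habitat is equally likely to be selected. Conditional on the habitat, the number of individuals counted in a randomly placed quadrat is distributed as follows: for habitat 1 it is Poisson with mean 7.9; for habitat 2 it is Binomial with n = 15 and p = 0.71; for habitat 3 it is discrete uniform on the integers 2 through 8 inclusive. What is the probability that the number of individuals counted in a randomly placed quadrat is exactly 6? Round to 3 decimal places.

0.092

Conditional on each habitat, P(X = 6): 1: 0.125171; 2: 0.00930114; 3: 0.142857.
By total probability, P(X = 6) = 0.333333·0.125171 + 0.333333·0.00930114 + 0.333333·0.142857 = 0.0924431.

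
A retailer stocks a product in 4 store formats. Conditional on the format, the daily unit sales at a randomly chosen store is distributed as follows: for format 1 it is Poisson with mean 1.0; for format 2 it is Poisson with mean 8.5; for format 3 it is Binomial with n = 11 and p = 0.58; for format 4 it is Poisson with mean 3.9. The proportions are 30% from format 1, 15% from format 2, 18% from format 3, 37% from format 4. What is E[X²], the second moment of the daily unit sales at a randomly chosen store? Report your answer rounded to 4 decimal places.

For each component E[X²] = Var + (mean)², giving 1: 2; 2: 80.75; 3: 43.384; 4: 19.11.
Overall E[X²] = 0.3·2 + 0.15·80.75 + 0.18·43.384 + 0.37·19.11 = 27.5923.

27.5923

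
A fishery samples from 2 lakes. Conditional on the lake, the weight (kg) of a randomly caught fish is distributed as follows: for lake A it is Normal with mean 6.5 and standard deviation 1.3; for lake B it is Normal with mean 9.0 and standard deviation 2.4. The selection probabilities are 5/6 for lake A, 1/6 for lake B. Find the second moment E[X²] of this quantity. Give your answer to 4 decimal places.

For each component E[X²] = Var + (mean)², giving A: 43.94; B: 86.76.
Overall E[X²] = 0.833333·43.94 + 0.166667·86.76 = 51.0767.

51.0767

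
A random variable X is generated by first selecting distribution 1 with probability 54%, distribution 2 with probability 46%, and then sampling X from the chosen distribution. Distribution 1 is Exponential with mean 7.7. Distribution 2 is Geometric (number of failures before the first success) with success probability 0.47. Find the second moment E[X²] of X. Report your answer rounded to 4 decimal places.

65.7218

For each component E[X²] = Var + (mean)², giving 1: 118.58; 2: 3.67089.
Overall E[X²] = 0.54·118.58 + 0.46·3.67089 = 65.7218.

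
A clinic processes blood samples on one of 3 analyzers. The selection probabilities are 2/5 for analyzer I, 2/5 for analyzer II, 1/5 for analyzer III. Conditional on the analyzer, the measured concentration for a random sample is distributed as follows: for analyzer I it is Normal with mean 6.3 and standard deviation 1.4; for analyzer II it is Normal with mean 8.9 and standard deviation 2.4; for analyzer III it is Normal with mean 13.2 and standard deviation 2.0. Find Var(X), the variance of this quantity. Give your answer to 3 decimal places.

10.258

Per component, I: μ=6.3, E[X²]=41.65; II: μ=8.9, E[X²]=84.97; III: μ=13.2, E[X²]=178.24.
E[X] = 0.4·6.3 + 0.4·8.9 + 0.2·13.2 = 8.72.
E[X²] = 0.4·41.65 + 0.4·84.97 + 0.2·178.24 = 86.296.
Var(X) = E[X²] − (E[X])² = 86.296 − 76.0384 = 10.2576.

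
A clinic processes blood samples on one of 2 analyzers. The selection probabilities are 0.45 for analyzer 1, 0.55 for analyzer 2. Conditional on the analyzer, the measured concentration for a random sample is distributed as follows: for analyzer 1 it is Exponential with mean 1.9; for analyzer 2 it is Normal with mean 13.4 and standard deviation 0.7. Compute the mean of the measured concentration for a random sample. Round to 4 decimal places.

8.2250

Component means — 1: 1.9; 2: 13.4.
E[X] = 0.45·1.9 + 0.55·13.4 = 8.225.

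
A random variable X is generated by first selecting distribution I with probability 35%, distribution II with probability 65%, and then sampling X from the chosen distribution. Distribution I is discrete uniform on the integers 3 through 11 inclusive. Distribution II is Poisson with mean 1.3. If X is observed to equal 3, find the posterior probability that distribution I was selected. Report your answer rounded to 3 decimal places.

0.375

Likelihoods P(X=3 | ·): I: 0.111111; II: 0.0997921.
Posterior ∝ prior × likelihood. Numerator for I: 0.35·0.111111 = 0.0388889.
Normalizing constant: 0.35·0.111111 + 0.65·0.0997921 = 0.103754.
P(I | observation) = 0.0388889 / 0.103754 = 0.374819.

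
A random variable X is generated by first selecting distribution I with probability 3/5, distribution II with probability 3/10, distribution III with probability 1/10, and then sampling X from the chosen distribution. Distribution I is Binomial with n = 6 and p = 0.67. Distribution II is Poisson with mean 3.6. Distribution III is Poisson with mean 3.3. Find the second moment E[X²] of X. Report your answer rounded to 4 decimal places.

16.8792

For each component E[X²] = Var + (mean)², giving I: 17.487; II: 16.56; III: 14.19.
Overall E[X²] = 0.6·17.487 + 0.3·16.56 + 0.1·14.19 = 16.8792.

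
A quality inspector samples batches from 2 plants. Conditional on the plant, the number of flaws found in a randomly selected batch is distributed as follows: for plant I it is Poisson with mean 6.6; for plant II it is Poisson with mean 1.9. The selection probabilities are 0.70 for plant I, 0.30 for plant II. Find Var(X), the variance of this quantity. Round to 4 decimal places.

Per component, I: μ=6.6, E[X²]=50.16; II: μ=1.9, E[X²]=5.51.
E[X] = 0.7·6.6 + 0.3·1.9 = 5.19.
E[X²] = 0.7·50.16 + 0.3·5.51 = 36.765.
Var(X) = E[X²] − (E[X])² = 36.765 − 26.9361 = 9.8289.

9.8289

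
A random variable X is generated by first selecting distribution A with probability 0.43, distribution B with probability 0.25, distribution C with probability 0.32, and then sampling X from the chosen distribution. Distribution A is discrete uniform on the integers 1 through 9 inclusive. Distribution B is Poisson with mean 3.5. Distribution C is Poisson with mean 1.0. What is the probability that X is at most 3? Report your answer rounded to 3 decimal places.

0.591

Conditional on each component, P(X ≤ 3): A: 0.333333; B: 0.536633; C: 0.981012.
By total probability, P(X ≤ 3) = 0.43·0.333333 + 0.25·0.536633 + 0.32·0.981012 = 0.591415.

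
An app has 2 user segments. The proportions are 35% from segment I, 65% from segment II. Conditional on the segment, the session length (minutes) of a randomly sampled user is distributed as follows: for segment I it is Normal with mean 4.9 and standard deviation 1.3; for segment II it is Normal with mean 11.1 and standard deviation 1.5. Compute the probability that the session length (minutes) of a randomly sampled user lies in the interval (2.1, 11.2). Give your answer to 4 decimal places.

0.6868

Conditional on each segment, P(2.1 < X < 11.2): I: 0.984373; II: 0.526576.
By total probability, P(2.1 < X < 11.2) = 0.35·0.984373 + 0.65·0.526576 = 0.686805.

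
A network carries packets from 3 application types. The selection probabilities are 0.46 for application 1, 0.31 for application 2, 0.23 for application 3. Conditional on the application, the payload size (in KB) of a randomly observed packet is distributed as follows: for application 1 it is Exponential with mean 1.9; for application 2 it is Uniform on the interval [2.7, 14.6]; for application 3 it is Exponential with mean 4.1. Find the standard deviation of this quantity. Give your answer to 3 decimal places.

Per component, 1: μ=1.9, E[X²]=7.22; 2: μ=8.65, E[X²]=86.6233; 3: μ=4.1, E[X²]=33.62.
E[X] = 0.46·1.9 + 0.31·8.65 + 0.23·4.1 = 4.4985.
E[X²] = 0.46·7.22 + 0.31·86.6233 + 0.23·33.62 = 37.907.
Var(X) = E[X²] − (E[X])² = 37.907 − 20.2365 = 17.6705.
SD(X) = √17.6705 = 4.20363.

4.204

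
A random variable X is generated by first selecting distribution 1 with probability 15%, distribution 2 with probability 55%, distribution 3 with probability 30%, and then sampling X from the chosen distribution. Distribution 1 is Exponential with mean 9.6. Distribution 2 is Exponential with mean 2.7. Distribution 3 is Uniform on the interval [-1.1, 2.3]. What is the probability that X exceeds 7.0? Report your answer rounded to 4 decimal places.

Conditional on each component, P(X > 7.0): 1: 0.482311; 2: 0.0748258; 3: 0.
By total probability, P(X > 7.0) = 0.15·0.482311 + 0.55·0.0748258 + 0.3·0 = 0.113501.

0.1135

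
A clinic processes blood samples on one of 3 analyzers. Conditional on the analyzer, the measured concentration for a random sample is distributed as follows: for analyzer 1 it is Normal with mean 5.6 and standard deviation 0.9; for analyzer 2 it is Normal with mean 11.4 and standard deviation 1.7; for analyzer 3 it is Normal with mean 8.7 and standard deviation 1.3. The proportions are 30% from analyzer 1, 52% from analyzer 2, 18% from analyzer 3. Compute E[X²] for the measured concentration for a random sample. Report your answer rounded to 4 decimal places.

For each component E[X²] = Var + (mean)², giving 1: 32.17; 2: 132.85; 3: 77.38.
Overall E[X²] = 0.3·32.17 + 0.52·132.85 + 0.18·77.38 = 92.6614.

92.6614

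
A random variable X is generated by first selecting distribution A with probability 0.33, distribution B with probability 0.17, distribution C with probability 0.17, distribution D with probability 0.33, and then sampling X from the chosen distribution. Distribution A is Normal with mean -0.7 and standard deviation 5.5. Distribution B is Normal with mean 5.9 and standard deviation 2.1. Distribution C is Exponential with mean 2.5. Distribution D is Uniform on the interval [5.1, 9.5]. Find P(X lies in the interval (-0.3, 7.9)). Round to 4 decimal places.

Conditional on each component, P(-0.3 < X < 7.9): A: 0.41206; B: 0.827971; C: 0.957574; D: 0.636364.
By total probability, P(-0.3 < X < 7.9) = 0.33·0.41206 + 0.17·0.827971 + 0.17·0.957574 + 0.33·0.636364 = 0.649523.

0.6495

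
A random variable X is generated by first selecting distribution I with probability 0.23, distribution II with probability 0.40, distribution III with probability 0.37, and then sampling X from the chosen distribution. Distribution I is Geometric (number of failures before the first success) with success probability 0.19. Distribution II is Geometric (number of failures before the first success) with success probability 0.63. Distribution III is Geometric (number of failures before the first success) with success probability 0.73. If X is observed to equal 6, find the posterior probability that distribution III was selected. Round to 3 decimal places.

Likelihoods P(X=6 | ·): I: 0.0536616; II: 0.00161641; III: 0.000282817.
Posterior ∝ prior × likelihood. Numerator for III: 0.37·0.000282817 = 0.000104642.
Normalizing constant: 0.23·0.0536616 + 0.4·0.00161641 + 0.37·0.000282817 = 0.0130934.
P(III | observation) = 0.000104642 / 0.0130934 = 0.007992.

0.008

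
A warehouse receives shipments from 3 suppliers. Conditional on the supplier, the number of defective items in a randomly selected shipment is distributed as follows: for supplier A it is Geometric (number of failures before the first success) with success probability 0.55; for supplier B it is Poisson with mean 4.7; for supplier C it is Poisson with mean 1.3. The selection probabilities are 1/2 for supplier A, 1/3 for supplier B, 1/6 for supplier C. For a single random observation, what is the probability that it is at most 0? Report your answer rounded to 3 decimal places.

0.323

Conditional on each supplier, P(X ≤ 0): A: 0.55; B: 0.00909528; C: 0.272532.
By total probability, P(X ≤ 0) = 0.5·0.55 + 0.333333·0.00909528 + 0.166667·0.272532 = 0.323454.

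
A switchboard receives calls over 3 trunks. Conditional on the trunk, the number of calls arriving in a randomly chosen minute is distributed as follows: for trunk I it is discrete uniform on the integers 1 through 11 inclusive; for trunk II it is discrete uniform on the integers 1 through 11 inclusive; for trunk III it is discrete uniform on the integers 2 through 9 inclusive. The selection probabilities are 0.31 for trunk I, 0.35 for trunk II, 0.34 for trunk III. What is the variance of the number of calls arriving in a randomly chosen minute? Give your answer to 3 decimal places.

Per component, I: μ=6, E[X²]=46; II: μ=6, E[X²]=46; III: μ=5.5, E[X²]=35.5.
E[X] = 0.31·6 + 0.35·6 + 0.34·5.5 = 5.83.
E[X²] = 0.31·46 + 0.35·46 + 0.34·35.5 = 42.43.
Var(X) = E[X²] − (E[X])² = 42.43 − 33.9889 = 8.4411.

8.441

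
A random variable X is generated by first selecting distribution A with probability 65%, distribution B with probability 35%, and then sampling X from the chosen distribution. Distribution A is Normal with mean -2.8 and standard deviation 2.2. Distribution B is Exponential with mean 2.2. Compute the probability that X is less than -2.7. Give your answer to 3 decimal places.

Conditional on each component, P(X < -2.7): A: 0.518127; B: 0.
By total probability, P(X < -2.7) = 0.65·0.518127 + 0.35·0 = 0.336783.

0.337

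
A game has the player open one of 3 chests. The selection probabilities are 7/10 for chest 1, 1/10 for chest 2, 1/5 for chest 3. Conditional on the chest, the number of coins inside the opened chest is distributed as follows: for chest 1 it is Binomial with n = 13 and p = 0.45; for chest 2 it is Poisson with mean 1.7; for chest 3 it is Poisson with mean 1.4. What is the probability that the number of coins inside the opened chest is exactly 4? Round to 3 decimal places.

0.109

Conditional on each chest, P(X = 4): 1: 0.135027; 2: 0.0635746; 3: 0.039472.
By total probability, P(X = 4) = 0.7·0.135027 + 0.1·0.0635746 + 0.2·0.039472 = 0.108771.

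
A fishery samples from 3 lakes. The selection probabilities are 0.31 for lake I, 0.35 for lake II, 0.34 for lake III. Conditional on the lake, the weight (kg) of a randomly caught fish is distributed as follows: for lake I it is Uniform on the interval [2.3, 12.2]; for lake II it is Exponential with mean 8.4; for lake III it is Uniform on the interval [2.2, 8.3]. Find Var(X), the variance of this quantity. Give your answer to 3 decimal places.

30.028

Per component, I: μ=7.25, E[X²]=60.73; II: μ=8.4, E[X²]=141.12; III: μ=5.25, E[X²]=30.6633.
E[X] = 0.31·7.25 + 0.35·8.4 + 0.34·5.25 = 6.9725.
E[X²] = 0.31·60.73 + 0.35·141.12 + 0.34·30.6633 = 78.6438.
Var(X) = E[X²] − (E[X])² = 78.6438 − 48.6158 = 30.0281.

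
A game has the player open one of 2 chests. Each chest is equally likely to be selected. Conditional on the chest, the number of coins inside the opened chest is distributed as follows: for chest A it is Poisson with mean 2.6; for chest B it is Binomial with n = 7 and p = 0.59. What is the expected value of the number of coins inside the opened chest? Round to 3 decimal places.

Component means — A: 2.6; B: 4.13.
E[X] = 0.5·2.6 + 0.5·4.13 = 3.365.

3.365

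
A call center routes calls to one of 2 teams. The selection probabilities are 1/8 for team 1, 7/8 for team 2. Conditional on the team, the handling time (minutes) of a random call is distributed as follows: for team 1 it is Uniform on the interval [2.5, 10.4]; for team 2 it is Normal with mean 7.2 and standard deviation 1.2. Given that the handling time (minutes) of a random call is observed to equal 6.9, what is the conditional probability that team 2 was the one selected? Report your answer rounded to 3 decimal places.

Likelihoods f(6.9 | ·): 1: 0.126582; 2: 0.322223.
Posterior ∝ prior × likelihood. Numerator for 2: 0.875·0.322223 = 0.281946.
Normalizing constant: 0.125·0.126582 + 0.875·0.322223 = 0.297768.
P(2 | observation) = 0.281946 / 0.297768 = 0.946862.

0.947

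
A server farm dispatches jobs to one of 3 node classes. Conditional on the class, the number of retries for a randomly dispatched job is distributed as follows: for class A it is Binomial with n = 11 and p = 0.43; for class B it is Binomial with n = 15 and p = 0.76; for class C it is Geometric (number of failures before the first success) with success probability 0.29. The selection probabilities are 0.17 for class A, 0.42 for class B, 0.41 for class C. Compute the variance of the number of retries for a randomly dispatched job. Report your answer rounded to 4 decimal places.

22.4072

Per component, A: μ=4.73, E[X²]=25.069; B: μ=11.4, E[X²]=132.696; C: μ=2.44828, E[X²]=14.4364.
E[X] = 0.17·4.73 + 0.42·11.4 + 0.41·2.44828 = 6.59589.
E[X²] = 0.17·25.069 + 0.42·132.696 + 0.41·14.4364 = 65.913.
Var(X) = E[X²] − (E[X])² = 65.913 − 43.5058 = 22.4072.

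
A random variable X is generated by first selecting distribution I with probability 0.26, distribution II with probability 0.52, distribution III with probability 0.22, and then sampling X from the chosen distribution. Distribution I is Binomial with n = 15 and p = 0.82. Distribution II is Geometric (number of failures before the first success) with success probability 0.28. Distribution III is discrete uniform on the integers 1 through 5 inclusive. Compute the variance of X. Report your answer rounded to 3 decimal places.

23.555

Per component, I: μ=12.3, E[X²]=153.504; II: μ=2.57143, E[X²]=15.7959; III: μ=3, E[X²]=11.
E[X] = 0.26·12.3 + 0.52·2.57143 + 0.22·3 = 5.19514.
E[X²] = 0.26·153.504 + 0.52·15.7959 + 0.22·11 = 50.5449.
Var(X) = E[X²] − (E[X])² = 50.5449 − 26.9895 = 23.5554.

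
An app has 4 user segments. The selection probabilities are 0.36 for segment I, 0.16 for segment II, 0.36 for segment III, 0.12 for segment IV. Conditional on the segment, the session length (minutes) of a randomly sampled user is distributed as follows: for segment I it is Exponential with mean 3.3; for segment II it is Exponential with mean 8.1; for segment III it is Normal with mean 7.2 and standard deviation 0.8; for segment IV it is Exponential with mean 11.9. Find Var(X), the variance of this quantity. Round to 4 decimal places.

39.4132

Per component, I: μ=3.3, E[X²]=21.78; II: μ=8.1, E[X²]=131.22; III: μ=7.2, E[X²]=52.48; IV: μ=11.9, E[X²]=283.22.
E[X] = 0.36·3.3 + 0.16·8.1 + 0.36·7.2 + 0.12·11.9 = 6.504.
E[X²] = 0.36·21.78 + 0.16·131.22 + 0.36·52.48 + 0.12·283.22 = 81.7152.
Var(X) = E[X²] − (E[X])² = 81.7152 − 42.302 = 39.4132.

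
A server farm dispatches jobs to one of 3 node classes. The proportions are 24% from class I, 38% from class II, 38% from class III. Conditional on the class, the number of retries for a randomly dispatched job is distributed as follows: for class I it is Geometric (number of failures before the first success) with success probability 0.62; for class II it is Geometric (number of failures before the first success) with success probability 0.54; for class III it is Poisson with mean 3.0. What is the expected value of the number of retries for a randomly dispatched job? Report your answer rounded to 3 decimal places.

1.611

Component means — I: 0.612903; II: 0.851852; III: 3.
E[X] = 0.24·0.612903 + 0.38·0.851852 + 0.38·3 = 1.6108.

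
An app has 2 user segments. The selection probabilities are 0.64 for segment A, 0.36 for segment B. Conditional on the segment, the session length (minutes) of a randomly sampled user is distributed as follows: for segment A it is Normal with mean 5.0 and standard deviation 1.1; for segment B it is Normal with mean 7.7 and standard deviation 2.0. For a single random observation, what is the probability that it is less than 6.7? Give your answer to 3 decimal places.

Conditional on each segment, P(X < 6.7): A: 0.938882; B: 0.308538.
By total probability, P(X < 6.7) = 0.64·0.938882 + 0.36·0.308538 = 0.711958.

0.712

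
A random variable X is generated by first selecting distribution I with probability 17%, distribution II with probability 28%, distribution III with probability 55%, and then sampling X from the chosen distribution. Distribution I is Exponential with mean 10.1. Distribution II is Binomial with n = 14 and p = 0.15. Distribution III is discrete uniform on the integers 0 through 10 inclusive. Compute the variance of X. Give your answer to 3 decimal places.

30.115

Per component, I: μ=10.1, E[X²]=204.02; II: μ=2.1, E[X²]=6.195; III: μ=5, E[X²]=35.
E[X] = 0.17·10.1 + 0.28·2.1 + 0.55·5 = 5.055.
E[X²] = 0.17·204.02 + 0.28·6.195 + 0.55·35 = 55.668.
Var(X) = E[X²] − (E[X])² = 55.668 − 25.553 = 30.115.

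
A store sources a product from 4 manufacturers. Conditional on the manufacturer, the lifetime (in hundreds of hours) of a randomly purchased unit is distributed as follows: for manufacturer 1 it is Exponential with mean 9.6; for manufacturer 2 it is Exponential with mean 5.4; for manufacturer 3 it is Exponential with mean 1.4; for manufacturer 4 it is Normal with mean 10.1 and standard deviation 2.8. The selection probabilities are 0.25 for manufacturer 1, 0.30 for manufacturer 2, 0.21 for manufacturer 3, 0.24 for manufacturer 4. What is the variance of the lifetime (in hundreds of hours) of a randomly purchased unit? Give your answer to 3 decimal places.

45.363

Per component, 1: μ=9.6, E[X²]=184.32; 2: μ=5.4, E[X²]=58.32; 3: μ=1.4, E[X²]=3.92; 4: μ=10.1, E[X²]=109.85.
E[X] = 0.25·9.6 + 0.3·5.4 + 0.21·1.4 + 0.24·10.1 = 6.738.
E[X²] = 0.25·184.32 + 0.3·58.32 + 0.21·3.92 + 0.24·109.85 = 90.7632.
Var(X) = E[X²] − (E[X])² = 90.7632 − 45.4006 = 45.3626.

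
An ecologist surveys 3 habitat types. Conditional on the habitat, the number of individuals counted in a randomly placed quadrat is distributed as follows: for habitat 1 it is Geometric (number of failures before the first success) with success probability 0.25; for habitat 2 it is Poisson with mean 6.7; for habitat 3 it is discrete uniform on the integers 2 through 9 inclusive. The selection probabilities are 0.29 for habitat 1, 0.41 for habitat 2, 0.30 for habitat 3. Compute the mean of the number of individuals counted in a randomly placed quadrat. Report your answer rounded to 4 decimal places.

5.2670

Component means — 1: 3; 2: 6.7; 3: 5.5.
E[X] = 0.29·3 + 0.41·6.7 + 0.3·5.5 = 5.267.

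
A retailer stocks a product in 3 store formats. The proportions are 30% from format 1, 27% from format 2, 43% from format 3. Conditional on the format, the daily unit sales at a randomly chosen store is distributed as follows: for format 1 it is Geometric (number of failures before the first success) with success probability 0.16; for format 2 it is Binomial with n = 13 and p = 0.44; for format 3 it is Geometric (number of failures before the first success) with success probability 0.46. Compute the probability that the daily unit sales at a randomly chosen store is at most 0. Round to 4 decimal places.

0.2459

Conditional on each format, P(X ≤ 0): 1: 0.16; 2: 0.000532653; 3: 0.46.
By total probability, P(X ≤ 0) = 0.3·0.16 + 0.27·0.000532653 + 0.43·0.46 = 0.245944.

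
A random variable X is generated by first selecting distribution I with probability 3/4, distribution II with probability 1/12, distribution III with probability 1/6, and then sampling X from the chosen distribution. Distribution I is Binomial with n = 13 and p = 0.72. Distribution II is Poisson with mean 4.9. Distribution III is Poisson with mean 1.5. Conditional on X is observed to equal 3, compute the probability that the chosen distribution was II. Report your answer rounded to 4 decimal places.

Likelihoods P(X=3 | ·): I: 0.000316187; II: 0.146014; III: 0.125511.
Posterior ∝ prior × likelihood. Numerator for II: 0.0833333·0.146014 = 0.0121678.
Normalizing constant: 0.75·0.000316187 + 0.0833333·0.146014 + 0.166667·0.125511 = 0.0333234.
P(II | observation) = 0.0121678 / 0.0333234 = 0.365143.

0.3651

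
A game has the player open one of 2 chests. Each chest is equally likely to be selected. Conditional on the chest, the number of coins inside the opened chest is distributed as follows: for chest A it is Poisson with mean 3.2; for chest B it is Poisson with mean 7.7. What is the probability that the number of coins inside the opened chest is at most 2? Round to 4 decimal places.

Conditional on each chest, P(X ≤ 2): A: 0.379904; B: 0.0173637.
By total probability, P(X ≤ 2) = 0.5·0.379904 + 0.5·0.0173637 = 0.198634.

0.1986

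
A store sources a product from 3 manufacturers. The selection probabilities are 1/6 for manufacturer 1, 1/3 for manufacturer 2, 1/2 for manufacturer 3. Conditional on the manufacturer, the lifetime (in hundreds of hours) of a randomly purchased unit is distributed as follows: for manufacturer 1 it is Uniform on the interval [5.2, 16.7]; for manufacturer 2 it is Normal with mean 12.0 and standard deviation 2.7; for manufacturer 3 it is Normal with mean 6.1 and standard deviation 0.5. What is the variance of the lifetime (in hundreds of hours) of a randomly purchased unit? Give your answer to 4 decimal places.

12.2149

Per component, 1: μ=10.95, E[X²]=130.923; 2: μ=12, E[X²]=151.29; 3: μ=6.1, E[X²]=37.46.
E[X] = 0.166667·10.95 + 0.333333·12 + 0.5·6.1 = 8.875.
E[X²] = 0.166667·130.923 + 0.333333·151.29 + 0.5·37.46 = 90.9806.
Var(X) = E[X²] − (E[X])² = 90.9806 − 78.7656 = 12.2149.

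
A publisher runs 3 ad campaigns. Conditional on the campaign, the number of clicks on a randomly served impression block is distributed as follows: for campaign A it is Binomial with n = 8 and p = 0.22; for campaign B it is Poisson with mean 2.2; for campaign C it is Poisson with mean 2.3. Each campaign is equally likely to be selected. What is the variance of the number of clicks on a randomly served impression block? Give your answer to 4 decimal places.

2.0126

Per component, A: μ=1.76, E[X²]=4.4704; B: μ=2.2, E[X²]=7.04; C: μ=2.3, E[X²]=7.59.
E[X] = 0.333333·1.76 + 0.333333·2.2 + 0.333333·2.3 = 2.08667.
E[X²] = 0.333333·4.4704 + 0.333333·7.04 + 0.333333·7.59 = 6.3668.
Var(X) = E[X²] − (E[X])² = 6.3668 − 4.35418 = 2.01262.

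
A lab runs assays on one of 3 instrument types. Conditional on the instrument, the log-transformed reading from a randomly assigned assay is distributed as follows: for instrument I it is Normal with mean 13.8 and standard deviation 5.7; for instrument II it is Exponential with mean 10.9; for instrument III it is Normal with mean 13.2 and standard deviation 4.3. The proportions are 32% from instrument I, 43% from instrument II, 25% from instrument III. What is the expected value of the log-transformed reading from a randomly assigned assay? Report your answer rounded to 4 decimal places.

Component means — I: 13.8; II: 10.9; III: 13.2.
E[X] = 0.32·13.8 + 0.43·10.9 + 0.25·13.2 = 12.403.

12.4030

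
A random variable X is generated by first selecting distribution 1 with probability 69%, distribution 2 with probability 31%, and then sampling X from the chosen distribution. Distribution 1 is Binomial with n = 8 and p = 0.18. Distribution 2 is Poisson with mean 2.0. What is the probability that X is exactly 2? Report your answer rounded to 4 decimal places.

0.2742

Conditional on each component, P(X = 2): 1: 0.275795; 2: 0.270671.
By total probability, P(X = 2) = 0.69·0.275795 + 0.31·0.270671 = 0.274206.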